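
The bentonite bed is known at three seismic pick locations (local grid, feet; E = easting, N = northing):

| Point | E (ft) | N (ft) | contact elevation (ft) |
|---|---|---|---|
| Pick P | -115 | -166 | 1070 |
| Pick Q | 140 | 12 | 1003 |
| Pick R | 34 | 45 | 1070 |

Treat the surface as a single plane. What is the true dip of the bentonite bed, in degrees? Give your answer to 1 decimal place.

32.4°

Two edge vectors: Pick P→Pick Q = (255, 178, -67), Pick P→Pick R = (149, 211, 0).
Normal n = (Pick P→Pick Q) × (Pick P→Pick R) = (14137, -9983, 27283).
So ∂z/∂E = −n_x/n_z = −0.51816 and ∂z/∂N = −n_y/n_z = 0.36591.
Gradient magnitude |∇z| = √(a² + b²) = √(0.26849 + 0.13389) = 0.63433.
True dip = arctan(0.63433) = 32.4°, dipping toward SE (azimuth ≈ 125°).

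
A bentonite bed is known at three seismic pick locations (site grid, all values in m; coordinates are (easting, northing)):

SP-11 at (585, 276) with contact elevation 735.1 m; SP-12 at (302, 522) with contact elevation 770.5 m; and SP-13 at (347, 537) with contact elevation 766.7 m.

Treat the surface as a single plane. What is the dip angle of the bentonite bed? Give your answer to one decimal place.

Two edge vectors: SP-11→SP-12 = (-283, 246, 35.4), SP-11→SP-13 = (-238, 261, 31.6).
Normal n = (SP-11→SP-12) × (SP-11→SP-13) = (-1465.8, 517.6, -15315).
So ∂z/∂E = −n_x/n_z = −0.09571 and ∂z/∂N = −n_y/n_z = 0.03380.
Gradient magnitude |∇z| = √(a² + b²) = √(0.00916 + 0.00114) = 0.10150.
True dip = arctan(0.10150) = 5.8°, dipping toward ESE (azimuth ≈ 109°).

5.8°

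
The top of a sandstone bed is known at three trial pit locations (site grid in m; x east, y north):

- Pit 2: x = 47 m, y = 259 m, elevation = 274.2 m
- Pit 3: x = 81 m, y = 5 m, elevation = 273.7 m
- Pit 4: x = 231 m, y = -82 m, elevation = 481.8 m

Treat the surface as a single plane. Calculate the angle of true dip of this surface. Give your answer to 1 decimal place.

56.6°

Let the plane be z = a·x + b·y + c.
Pit 3−Pit 2: 34a − 254b = −0.5;  Pit 4−Pit 2: 184a − 341b = 207.6.
Solving gives a = 1.50535, b = 0.20347.
Gradient magnitude |∇z| = √(a² + b²) = √(2.26607 + 0.04140) = 1.51904.
True dip = arctan(1.51904) = 56.6°, dipping toward W (azimuth ≈ 262°).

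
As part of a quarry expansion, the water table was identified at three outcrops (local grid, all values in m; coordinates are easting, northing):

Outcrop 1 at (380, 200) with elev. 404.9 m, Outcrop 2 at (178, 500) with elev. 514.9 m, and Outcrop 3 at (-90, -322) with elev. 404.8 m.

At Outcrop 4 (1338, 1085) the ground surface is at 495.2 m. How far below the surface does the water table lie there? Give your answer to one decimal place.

Two edge vectors: Outcrop 1→Outcrop 2 = (-202, 300, 110), Outcrop 1→Outcrop 3 = (-470, -522, -0.1).
Normal n = (Outcrop 1→Outcrop 2) × (Outcrop 1→Outcrop 3) = (57390, -51720.2, 246444).
So ∂z/∂easting = −n_x/n_z = −0.232872 and ∂z/∂northing = −n_y/n_z = 0.209866.
Intercept c from Outcrop 1: 404.9 + 88.49 − 41.97 = 451.42.
At (1338, 1085): z_contact = −311.58 + 227.70 + 451.42 = 367.54 m.
Depth below ground = 495.2 − 367.54 = 127.7 m.

127.7 m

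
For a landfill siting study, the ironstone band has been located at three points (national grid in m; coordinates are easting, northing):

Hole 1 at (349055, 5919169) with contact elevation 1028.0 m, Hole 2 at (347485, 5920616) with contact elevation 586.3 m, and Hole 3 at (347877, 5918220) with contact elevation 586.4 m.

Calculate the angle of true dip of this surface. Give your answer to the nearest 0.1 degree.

18.6°

Let the plane be z = a·easting + b·northing + c.
Hole 2−Hole 1: −1570a + 1447b = −441.7;  Hole 3−Hole 1: −1178a − 949b = −441.6.
Solving gives a = 0.33125, b = 0.05415.
Gradient magnitude |∇z| = √(a² + b²) = √(0.10972 + 0.00293) = 0.33564.
True dip = arctan(0.33564) = 18.6°, dipping toward W (azimuth ≈ 261°).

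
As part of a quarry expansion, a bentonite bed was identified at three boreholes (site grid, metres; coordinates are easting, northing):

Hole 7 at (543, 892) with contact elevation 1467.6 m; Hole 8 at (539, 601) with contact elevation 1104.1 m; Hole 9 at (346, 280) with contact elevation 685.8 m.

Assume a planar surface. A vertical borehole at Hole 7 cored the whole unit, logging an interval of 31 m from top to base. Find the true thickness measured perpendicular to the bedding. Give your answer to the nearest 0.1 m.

Two edge vectors: Hole 7→Hole 8 = (-4, -291, -363.5), Hole 7→Hole 9 = (-197, -612, -781.8).
Normal n = (Hole 7→Hole 8) × (Hole 7→Hole 9) = (5041.8, 68482.3, -54879).
So ∂z/∂easting = −n_x/n_z = 0.09187 and ∂z/∂northing = −n_y/n_z = 1.24788.
|∇z| = √(a²+b²) = 1.25126, so dip δ = arctan(1.25126) = 51.37°.
True thickness = vertical thickness × cos δ = 31 × cos 51.37° = 19.4 m.

19.4 m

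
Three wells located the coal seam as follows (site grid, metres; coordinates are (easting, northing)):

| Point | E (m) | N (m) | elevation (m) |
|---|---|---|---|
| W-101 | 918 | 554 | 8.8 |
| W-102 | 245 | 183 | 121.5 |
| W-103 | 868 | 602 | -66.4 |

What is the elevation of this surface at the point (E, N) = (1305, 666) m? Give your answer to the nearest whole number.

56 m

Two edge vectors: W-101→W-102 = (-673, -371, 112.7), W-101→W-103 = (-50, 48, -75.2).
Normal n = (W-101→W-102) × (W-101→W-103) = (22489.6, -56244.6, -50854).
So ∂z/∂E = −n_x/n_z = 0.44224 and ∂z/∂N = −n_y/n_z = −1.10600.
Intercept c from W-101: 8.8 − 405.98 + 612.72 = 215.55.
At (1305, 666): z = 577.1 − 736.6 + 215.55 = 56.1 m.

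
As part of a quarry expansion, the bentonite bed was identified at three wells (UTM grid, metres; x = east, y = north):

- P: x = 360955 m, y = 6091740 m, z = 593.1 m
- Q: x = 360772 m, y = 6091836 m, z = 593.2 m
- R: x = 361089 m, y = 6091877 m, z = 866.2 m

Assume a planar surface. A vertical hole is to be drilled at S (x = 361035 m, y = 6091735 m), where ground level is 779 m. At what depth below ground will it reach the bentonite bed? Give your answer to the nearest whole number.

137 m

Let the plane be z = a·x + b·y + c.
Q−P: −183a + 96b = 0.1;  R−P: 134a + 137b = 273.1.
Solving gives a = 0.69075788, b = 1.31779887.
Then c = 593.1 − a·360955 − b·6091740 = −8276427.48.
At (361035, 6091735): z_contact = 249387.8 + 8027681.5 − 8276427.48 = 641.8 m.
Depth below ground = 779 − 641.8 = 137 m.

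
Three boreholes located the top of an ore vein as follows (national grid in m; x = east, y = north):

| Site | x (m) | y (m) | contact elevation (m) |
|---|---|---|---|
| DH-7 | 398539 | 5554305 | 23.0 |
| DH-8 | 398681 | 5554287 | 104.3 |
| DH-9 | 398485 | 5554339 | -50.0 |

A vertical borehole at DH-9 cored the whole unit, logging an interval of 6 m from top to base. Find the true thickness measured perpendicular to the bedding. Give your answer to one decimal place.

3.2 m

Two edge vectors: DH-7→DH-8 = (142, -18, 81.3), DH-7→DH-9 = (-54, 34, -73).
Normal n = (DH-7→DH-8) × (DH-7→DH-9) = (-1450.2, 5975.8, 3856).
So ∂z/∂x = −n_x/n_z = 0.37609 and ∂z/∂y = −n_y/n_z = −1.54974.
|∇z| = √(a²+b²) = 1.59472, so dip δ = arctan(1.59472) = 57.91°.
True thickness = vertical thickness × cos δ = 6 × cos 57.91° = 3.2 m.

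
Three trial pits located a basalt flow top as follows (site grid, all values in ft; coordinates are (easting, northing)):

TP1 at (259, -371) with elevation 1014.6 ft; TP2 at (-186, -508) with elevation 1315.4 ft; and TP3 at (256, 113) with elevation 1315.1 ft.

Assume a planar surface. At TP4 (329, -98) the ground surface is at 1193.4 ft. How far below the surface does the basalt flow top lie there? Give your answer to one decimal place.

Let the plane be z = a·E + b·N + c.
TP2−TP1: −445a − 137b = 300.8;  TP3−TP1: −3a + 484b = 300.5.
Solving gives a = −0.86545, b = 0.61550.
Then c = 1014.6 − a·259 − b·-371 = 1467.10.
At (329, -98): z_contact = −284.73 − 60.32 + 1467.10 = 1122.05 ft.
Depth below ground = 1193.4 − 1122.05 = 71.3 ft.

71.3 ft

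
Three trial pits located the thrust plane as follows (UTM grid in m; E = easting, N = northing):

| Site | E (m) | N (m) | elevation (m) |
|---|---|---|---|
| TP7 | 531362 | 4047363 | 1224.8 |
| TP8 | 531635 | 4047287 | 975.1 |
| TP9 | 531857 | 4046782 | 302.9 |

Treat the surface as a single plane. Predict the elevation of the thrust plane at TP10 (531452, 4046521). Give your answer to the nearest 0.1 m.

Two edge vectors: TP7→TP8 = (273, -76, -249.7), TP7→TP9 = (495, -581, -921.9).
Normal n = (TP7→TP8) × (TP7→TP9) = (-75011.3, 128077.2, -120993).
So ∂z/∂E = −n_x/n_z = −0.619963965 and ∂z/∂N = −n_y/n_z = 1.058550495.
Intercept c from TP7: 1224.8 + 329425.29 − 4284338.11 = −3953688.01.
At (531452, 4046521): z = −329481.1 + 4283446.8 − 3953688.01 = 277.7 m.

277.7 m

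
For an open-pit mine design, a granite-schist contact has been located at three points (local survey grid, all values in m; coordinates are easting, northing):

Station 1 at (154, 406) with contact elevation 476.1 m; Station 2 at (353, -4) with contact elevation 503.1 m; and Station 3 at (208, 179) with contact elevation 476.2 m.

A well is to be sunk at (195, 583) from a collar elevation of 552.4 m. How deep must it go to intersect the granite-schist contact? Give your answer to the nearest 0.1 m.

54.4 m

Two edge vectors: Station 1→Station 2 = (199, -410, 27), Station 1→Station 3 = (54, -227, 0.1).
Normal n = (Station 1→Station 2) × (Station 1→Station 3) = (6088, 1438.1, -23033).
So ∂z/∂easting = −n_x/n_z = 0.26432 and ∂z/∂northing = −n_y/n_z = 0.06244.
Intercept c from Station 1: 476.1 − 40.70 − 25.35 = 410.05.
At (195, 583): z_contact = 51.54 + 36.40 + 410.05 = 497.99 m.
Depth below ground = 552.4 − 497.99 = 54.4 m.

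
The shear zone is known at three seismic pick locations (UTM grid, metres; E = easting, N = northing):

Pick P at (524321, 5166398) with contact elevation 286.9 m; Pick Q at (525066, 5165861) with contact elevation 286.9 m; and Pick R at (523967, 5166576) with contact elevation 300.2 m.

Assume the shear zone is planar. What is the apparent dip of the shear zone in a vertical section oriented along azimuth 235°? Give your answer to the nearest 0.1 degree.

11.3°

Let the plane be z = a·E + b·N + c.
Pick Q−Pick P: 745a − 537b = 0;  Pick R−Pick P: −354a + 178b = 13.3.
Solving gives a = −0.12424, b = −0.17236.
Unit vector along 235° is (sin 235°, cos 235°) = (-0.8192, -0.5736).
Slope in that direction = a·(-0.8192) + b·(-0.5736) = 0.20063.
Apparent dip = arctan|0.20063| = 11.3° (true dip is 12.0°, so apparent ≤ true as expected).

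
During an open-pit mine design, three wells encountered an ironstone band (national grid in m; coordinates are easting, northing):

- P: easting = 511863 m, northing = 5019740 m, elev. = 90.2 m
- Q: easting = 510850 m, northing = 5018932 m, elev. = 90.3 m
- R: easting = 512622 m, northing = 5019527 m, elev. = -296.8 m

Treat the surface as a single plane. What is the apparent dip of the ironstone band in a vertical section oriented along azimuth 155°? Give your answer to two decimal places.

30.45°

Two edge vectors: P→Q = (-1013, -808, 0.1), P→R = (759, -213, -387).
Normal n = (P→Q) × (P→R) = (312717.3, -391955.1, 829041).
So ∂z/∂easting = −n_x/n_z = −0.37720 and ∂z/∂northing = −n_y/n_z = 0.47278.
Unit vector along 155° is (sin 155°, cos 155°) = (0.4226, -0.9063).
Slope in that direction = a·(0.4226) + b·(-0.9063) = −0.58790.
Apparent dip = arctan|0.58790| = 30.45° (true dip is 31.2°, so apparent ≤ true as expected).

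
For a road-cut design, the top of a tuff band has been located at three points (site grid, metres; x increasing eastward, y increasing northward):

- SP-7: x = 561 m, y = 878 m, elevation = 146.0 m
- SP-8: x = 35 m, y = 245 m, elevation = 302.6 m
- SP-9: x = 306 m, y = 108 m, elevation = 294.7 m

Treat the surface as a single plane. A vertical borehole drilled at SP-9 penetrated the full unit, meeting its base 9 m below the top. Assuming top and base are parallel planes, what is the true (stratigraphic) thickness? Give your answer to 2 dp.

Two edge vectors: SP-7→SP-8 = (-526, -633, 156.6), SP-7→SP-9 = (-255, -770, 148.7).
Normal n = (SP-7→SP-8) × (SP-7→SP-9) = (26454.9, 38283.2, 243605).
So ∂z/∂x = −n_x/n_z = −0.10860 and ∂z/∂y = −n_y/n_z = −0.15715.
|∇z| = √(a²+b²) = 0.19102, so dip δ = arctan(0.19102) = 10.81°.
True thickness = vertical thickness × cos δ = 9 × cos 10.81° = 8.84 m.

8.84 m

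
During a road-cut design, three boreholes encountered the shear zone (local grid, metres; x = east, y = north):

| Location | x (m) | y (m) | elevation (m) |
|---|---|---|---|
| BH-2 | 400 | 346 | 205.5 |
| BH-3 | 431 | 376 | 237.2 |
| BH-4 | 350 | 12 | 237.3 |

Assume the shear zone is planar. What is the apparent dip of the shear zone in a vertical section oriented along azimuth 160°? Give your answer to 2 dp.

Let the plane be z = a·x + b·y + c.
BH-3−BH-2: 31a + 30b = 31.7;  BH-4−BH-2: −50a − 334b = 31.8.
Solving gives a = 1.30357, b = −0.29035.
Unit vector along 160° is (sin 160°, cos 160°) = (0.3420, -0.9397).
Slope in that direction = a·(0.3420) + b·(-0.9397) = 0.71869.
Apparent dip = arctan|0.71869| = 35.70° (true dip is 53.2°, so apparent ≤ true as expected).

35.70°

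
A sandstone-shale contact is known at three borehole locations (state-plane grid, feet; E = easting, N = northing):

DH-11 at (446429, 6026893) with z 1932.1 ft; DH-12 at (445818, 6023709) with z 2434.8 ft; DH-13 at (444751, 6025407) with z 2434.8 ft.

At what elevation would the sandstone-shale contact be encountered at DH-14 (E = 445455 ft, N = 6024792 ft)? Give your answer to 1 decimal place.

2373.7 ft

Two edge vectors: DH-11→DH-12 = (-611, -3184, 502.7), DH-11→DH-13 = (-1678, -1486, 502.7).
Normal n = (DH-11→DH-12) × (DH-11→DH-13) = (-853584.6, -536380.9, -4434806).
So ∂z/∂E = −n_x/n_z = −0.192473944 and ∂z/∂N = −n_y/n_z = −0.120947996.
Intercept c from DH-11: 1932.1 + 85925.95 + 728940.63 = 816798.68.
At (445455, 6024792): z = −85738.5 − 728686.5 + 816798.68 = 2373.7 ft.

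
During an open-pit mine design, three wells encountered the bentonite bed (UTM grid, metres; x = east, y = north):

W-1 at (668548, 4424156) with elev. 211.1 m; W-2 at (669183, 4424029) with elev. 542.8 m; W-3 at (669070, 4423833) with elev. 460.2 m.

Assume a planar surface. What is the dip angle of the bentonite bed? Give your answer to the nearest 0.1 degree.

29.0°

Let the plane be z = a·x + b·y + c.
W-2−W-1: 635a − 127b = 331.7;  W-3−W-1: 522a − 323b = 249.1.
Solving gives a = 0.54393, b = 0.10784.
Gradient magnitude |∇z| = √(a² + b²) = √(0.29586 + 0.01163) = 0.55452.
True dip = arctan(0.55452) = 29.0°, dipping toward W (azimuth ≈ 259°).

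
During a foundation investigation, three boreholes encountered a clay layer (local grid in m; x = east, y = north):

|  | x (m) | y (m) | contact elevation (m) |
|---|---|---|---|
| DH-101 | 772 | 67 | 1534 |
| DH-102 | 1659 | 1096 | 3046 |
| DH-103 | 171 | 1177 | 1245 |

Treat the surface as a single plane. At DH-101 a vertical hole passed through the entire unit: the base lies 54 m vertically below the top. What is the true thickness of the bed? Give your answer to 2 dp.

32.96 m

Let the plane be z = a·x + b·y + c.
DH-102−DH-101: 887a + 1029b = 1512;  DH-103−DH-101: −601a + 1110b = −289.
Solving gives a = 1.23250, b = 0.40697.
|∇z| = √(a²+b²) = 1.29795, so dip δ = arctan(1.29795) = 52.39°.
True thickness = vertical thickness × cos δ = 54 × cos 52.39° = 32.96 m.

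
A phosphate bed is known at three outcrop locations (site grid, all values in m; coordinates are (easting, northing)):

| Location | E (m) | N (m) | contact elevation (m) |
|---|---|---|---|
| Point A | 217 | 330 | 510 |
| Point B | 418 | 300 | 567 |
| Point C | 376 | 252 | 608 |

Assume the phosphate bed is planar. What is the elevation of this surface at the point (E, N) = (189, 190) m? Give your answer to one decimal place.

Two edge vectors: Point A→Point B = (201, -30, 57), Point A→Point C = (159, -78, 98).
Normal n = (Point A→Point B) × (Point A→Point C) = (1506, -10635, -10908).
So ∂z/∂E = −n_x/n_z = 0.13806 and ∂z/∂N = −n_y/n_z = −0.97497.
Intercept c from Point A: 510 − 29.96 + 321.74 = 801.78.
At (189, 190): z = 26.1 − 185.2 + 801.78 = 642.6 m.

642.6 m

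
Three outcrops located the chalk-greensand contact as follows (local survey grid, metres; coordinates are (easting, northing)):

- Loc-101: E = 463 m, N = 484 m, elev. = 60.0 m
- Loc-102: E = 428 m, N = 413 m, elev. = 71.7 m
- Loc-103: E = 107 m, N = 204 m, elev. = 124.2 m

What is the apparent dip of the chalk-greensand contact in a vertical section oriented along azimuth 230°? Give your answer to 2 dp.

8.15°

Let the plane be z = a·E + b·N + c.
Loc-102−Loc-101: −35a − 71b = 11.7;  Loc-103−Loc-101: −356a − 280b = 64.2.
Solving gives a = −0.08285, b = −0.12395.
Unit vector along 230° is (sin 230°, cos 230°) = (-0.7660, -0.6428).
Slope in that direction = a·(-0.7660) + b·(-0.6428) = 0.14314.
Apparent dip = arctan|0.14314| = 8.15° (true dip is 8.5°, so apparent ≤ true as expected).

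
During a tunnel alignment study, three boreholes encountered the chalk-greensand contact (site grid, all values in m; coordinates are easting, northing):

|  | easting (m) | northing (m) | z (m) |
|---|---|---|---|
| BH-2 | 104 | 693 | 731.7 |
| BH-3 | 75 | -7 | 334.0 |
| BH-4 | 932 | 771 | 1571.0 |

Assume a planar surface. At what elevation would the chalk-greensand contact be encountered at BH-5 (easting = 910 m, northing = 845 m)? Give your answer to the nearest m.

1589 m

Let the plane be z = a·easting + b·northing + c.
BH-3−BH-2: −29a − 700b = −397.7;  BH-4−BH-2: 828a + 78b = 839.3.
Solving gives a = 0.96389, b = 0.52821.
Then c = 731.7 − a·104 − b·693 = 265.41.
At (910, 845): z = 877.1 + 446.3 + 265.41 = 1588.9 m.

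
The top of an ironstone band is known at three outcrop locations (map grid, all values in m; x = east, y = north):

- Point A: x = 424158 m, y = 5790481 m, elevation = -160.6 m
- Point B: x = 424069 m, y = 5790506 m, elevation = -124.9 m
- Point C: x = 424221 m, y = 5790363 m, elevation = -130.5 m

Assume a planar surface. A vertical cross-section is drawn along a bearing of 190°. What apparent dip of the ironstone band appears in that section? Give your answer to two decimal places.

32.63°

Let the plane be z = a·x + b·y + c.
Point B−Point A: −89a + 25b = 35.7;  Point C−Point A: 63a − 118b = 30.1.
Solving gives a = −0.55619, b = −0.55203.
Unit vector along 190° is (sin 190°, cos 190°) = (-0.1736, -0.9848).
Slope in that direction = a·(-0.1736) + b·(-0.9848) = 0.64023.
Apparent dip = arctan|0.64023| = 32.63° (true dip is 38.1°, so apparent ≤ true as expected).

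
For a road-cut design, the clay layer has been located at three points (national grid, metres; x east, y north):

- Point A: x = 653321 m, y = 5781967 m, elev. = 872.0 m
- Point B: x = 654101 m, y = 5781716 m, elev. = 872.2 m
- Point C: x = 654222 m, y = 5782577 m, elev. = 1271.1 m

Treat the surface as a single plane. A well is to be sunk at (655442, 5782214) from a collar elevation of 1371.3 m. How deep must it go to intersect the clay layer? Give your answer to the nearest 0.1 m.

Two edge vectors: Point A→Point B = (780, -251, 0.2), Point A→Point C = (901, 610, 399.1).
Normal n = (Point A→Point B) × (Point A→Point C) = (-100296.1, -311117.8, 701951).
So ∂z/∂x = −n_x/n_z = 0.142881911 and ∂z/∂y = −n_y/n_z = 0.443218686.
Intercept c from Point A: 872 − 93347.75 − 2562675.82 = −2655151.57.
At (655442, 5782214): z_contact = 93650.81 + 2562785.29 − 2655151.57 = 1284.53 m.
Depth below ground = 1371.3 − 1284.53 = 86.8 m.

86.8 m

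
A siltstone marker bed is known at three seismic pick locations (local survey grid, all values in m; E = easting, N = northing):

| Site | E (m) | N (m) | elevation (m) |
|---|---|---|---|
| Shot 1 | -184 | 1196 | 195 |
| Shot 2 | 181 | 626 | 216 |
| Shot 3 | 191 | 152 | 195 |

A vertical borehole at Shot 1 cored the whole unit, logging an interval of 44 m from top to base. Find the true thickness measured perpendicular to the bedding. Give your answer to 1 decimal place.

Two edge vectors: Shot 1→Shot 2 = (365, -570, 21), Shot 1→Shot 3 = (375, -1044, 0).
Normal n = (Shot 1→Shot 2) × (Shot 1→Shot 3) = (21924, 7875, -167310).
So ∂z/∂E = −n_x/n_z = 0.13104 and ∂z/∂N = −n_y/n_z = 0.04707.
|∇z| = √(a²+b²) = 0.13924, so dip δ = arctan(0.13924) = 7.93°.
True thickness = vertical thickness × cos δ = 44 × cos 7.93° = 43.6 m.

43.6 m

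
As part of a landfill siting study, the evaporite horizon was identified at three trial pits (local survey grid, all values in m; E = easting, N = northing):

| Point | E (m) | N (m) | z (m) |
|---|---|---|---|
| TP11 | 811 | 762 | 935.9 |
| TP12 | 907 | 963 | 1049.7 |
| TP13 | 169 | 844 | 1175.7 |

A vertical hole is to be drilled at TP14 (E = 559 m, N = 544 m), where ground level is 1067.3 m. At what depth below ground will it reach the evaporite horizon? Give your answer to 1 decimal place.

212.8 m

Let the plane be z = a·E + b·N + c.
TP12−TP11: 96a + 201b = 113.8;  TP13−TP11: −642a + 82b = 239.8.
Solving gives a = −0.28389, b = 0.70176.
Then c = 935.9 − a·811 − b·762 = 631.39.
At (559, 544): z_contact = −158.69 + 381.76 + 631.39 = 854.46 m.
Depth below ground = 1067.3 − 854.46 = 212.8 m.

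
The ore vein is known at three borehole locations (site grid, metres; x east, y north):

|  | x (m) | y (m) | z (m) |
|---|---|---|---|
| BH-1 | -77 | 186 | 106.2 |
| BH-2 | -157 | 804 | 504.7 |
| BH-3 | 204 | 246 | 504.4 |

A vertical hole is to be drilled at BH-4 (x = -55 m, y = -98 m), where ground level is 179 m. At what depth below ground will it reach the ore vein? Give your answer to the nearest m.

Two edge vectors: BH-1→BH-2 = (-80, 618, 398.5), BH-1→BH-3 = (281, 60, 398.2).
Normal n = (BH-1→BH-2) × (BH-1→BH-3) = (222177.6, 143834.5, -178458).
So ∂z/∂x = −n_x/n_z = 1.24499 and ∂z/∂y = −n_y/n_z = 0.80599.
Intercept c from BH-1: 106.2 + 95.86 − 149.91 = 52.15.
At (-55, -98): z_contact = −68.5 − 79.0 + 52.15 = -95.3 m.
Depth below ground = 179 − (-95.3) = 274 m.

274 m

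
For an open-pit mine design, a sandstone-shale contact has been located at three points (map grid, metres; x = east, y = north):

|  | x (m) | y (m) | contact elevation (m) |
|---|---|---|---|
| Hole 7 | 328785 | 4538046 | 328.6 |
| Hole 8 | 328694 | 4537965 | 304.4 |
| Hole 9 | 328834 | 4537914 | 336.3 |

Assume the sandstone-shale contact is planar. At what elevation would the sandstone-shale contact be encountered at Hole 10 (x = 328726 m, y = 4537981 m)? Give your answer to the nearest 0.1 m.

Two edge vectors: Hole 7→Hole 8 = (-91, -81, -24.2), Hole 7→Hole 9 = (49, -132, 7.7).
Normal n = (Hole 7→Hole 8) × (Hole 7→Hole 9) = (-3818.1, -485.1, 15981).
So ∂z/∂x = −n_x/n_z = 0.238914962 and ∂z/∂y = −n_y/n_z = 0.030354796.
Intercept c from Hole 7: 328.6 − 78551.66 − 137751.46 = −215974.52.
At (328726, 4537981): z = 78537.6 + 137749.5 − 215974.52 = 312.5 m.

312.5 m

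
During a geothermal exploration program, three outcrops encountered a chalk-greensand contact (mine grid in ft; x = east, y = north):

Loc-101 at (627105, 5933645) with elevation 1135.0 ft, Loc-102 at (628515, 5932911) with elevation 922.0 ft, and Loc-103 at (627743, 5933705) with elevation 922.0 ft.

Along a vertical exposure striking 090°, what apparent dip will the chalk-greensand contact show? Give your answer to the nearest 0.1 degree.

17.0°

Let the plane be z = a·x + b·y + c.
Loc-102−Loc-101: 1410a − 734b = −213;  Loc-103−Loc-101: 638a + 60b = −213.
Solving gives a = −0.30589, b = −0.29741.
Unit vector along 090° is (sin 90°, cos 90°) = (1.0000, 0.0000).
Slope in that direction = a·(1.0000) + b·(0.0000) = −0.30589.
Apparent dip = arctan|0.30589| = 17.0° (true dip is 23.1°, so apparent ≤ true as expected).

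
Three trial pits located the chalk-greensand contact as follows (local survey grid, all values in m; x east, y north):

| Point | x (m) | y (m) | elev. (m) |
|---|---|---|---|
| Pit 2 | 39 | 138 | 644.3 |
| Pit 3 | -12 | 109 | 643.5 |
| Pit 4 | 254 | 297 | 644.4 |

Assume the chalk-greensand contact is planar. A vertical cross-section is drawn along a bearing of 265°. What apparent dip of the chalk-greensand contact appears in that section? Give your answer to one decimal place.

Two edge vectors: Pit 2→Pit 3 = (-51, -29, -0.8), Pit 2→Pit 4 = (215, 159, 0.1).
Normal n = (Pit 2→Pit 3) × (Pit 2→Pit 4) = (124.3, -166.9, -1874).
So ∂z/∂x = −n_x/n_z = 0.06633 and ∂z/∂y = −n_y/n_z = −0.08906.
Unit vector along 265° is (sin 265°, cos 265°) = (-0.9962, -0.0872).
Slope in that direction = a·(-0.9962) + b·(-0.0872) = −0.05831.
Apparent dip = arctan|0.05831| = 3.3° (true dip is 6.3°, so apparent ≤ true as expected).

3.3°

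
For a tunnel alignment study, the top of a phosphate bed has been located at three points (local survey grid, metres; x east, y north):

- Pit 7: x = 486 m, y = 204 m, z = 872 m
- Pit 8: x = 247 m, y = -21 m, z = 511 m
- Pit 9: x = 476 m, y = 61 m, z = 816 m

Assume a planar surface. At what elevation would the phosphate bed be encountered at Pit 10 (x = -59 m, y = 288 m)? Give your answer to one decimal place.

231.6 m

Two edge vectors: Pit 7→Pit 8 = (-239, -225, -361), Pit 7→Pit 9 = (-10, -143, -56).
Normal n = (Pit 7→Pit 8) × (Pit 7→Pit 9) = (-39023, -9774, 31927).
So ∂z/∂x = −n_x/n_z = 1.22226 and ∂z/∂y = −n_y/n_z = 0.30614.
Intercept c from Pit 7: 872 − 594.02 − 62.45 = 215.53.
At (-59, 288): z = −72.1 + 88.2 + 215.53 = 231.6 m.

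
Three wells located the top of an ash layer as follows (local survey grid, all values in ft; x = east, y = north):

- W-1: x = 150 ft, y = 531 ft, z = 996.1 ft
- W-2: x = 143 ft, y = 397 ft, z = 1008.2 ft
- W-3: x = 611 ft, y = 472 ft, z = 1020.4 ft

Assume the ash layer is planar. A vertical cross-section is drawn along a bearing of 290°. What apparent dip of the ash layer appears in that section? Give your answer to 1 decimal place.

Two edge vectors: W-1→W-2 = (-7, -134, 12.1), W-1→W-3 = (461, -59, 24.3).
Normal n = (W-1→W-2) × (W-1→W-3) = (-2542.3, 5748.2, 62187).
So ∂z/∂x = −n_x/n_z = 0.04088 and ∂z/∂y = −n_y/n_z = −0.09243.
Unit vector along 290° is (sin 290°, cos 290°) = (-0.9397, 0.3420).
Slope in that direction = a·(-0.9397) + b·(0.3420) = −0.07003.
Apparent dip = arctan|0.07003| = 4.0° (true dip is 5.8°, so apparent ≤ true as expected).

4.0°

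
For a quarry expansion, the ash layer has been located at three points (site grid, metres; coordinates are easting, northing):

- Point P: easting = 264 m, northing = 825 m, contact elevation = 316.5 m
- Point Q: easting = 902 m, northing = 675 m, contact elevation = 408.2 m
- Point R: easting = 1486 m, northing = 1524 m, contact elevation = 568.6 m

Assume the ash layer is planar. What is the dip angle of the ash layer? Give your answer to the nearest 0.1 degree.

10.2°

Let the plane be z = a·easting + b·northing + c.
Point Q−Point P: 638a − 150b = 91.7;  Point R−Point P: 1222a + 699b = 252.1.
Solving gives a = 0.16196, b = 0.07752.
Gradient magnitude |∇z| = √(a² + b²) = √(0.02623 + 0.00601) = 0.17955.
True dip = arctan(0.17955) = 10.2°, dipping toward WSW (azimuth ≈ 244°).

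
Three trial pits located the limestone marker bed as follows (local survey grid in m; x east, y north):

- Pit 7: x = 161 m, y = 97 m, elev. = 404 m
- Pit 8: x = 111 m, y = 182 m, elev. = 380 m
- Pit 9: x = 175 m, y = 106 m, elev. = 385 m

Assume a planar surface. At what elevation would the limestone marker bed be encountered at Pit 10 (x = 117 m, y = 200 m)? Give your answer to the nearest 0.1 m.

Two edge vectors: Pit 7→Pit 8 = (-50, 85, -24), Pit 7→Pit 9 = (14, 9, -19).
Normal n = (Pit 7→Pit 8) × (Pit 7→Pit 9) = (-1399, -1286, -1640).
So ∂z/∂x = −n_x/n_z = −0.85305 and ∂z/∂y = −n_y/n_z = −0.78415.
Intercept c from Pit 7: 404 + 137.34 + 76.06 = 617.40.
At (117, 200): z = −99.8 − 156.8 + 617.40 = 360.8 m.

360.8 m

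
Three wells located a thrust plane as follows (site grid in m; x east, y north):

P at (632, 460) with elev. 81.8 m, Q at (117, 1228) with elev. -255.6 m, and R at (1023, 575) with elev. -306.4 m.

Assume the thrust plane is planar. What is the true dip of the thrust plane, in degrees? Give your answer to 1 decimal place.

Two edge vectors: P→Q = (-515, 768, -337.4), P→R = (391, 115, -388.2).
Normal n = (P→Q) × (P→R) = (-259336.6, -331846.4, -359513).
So ∂z/∂x = −n_x/n_z = −0.72136 and ∂z/∂y = −n_y/n_z = −0.92304.
Gradient magnitude |∇z| = √(a² + b²) = √(0.52035 + 0.85201) = 1.17148.
True dip = arctan(1.17148) = 49.5°, dipping toward NE (azimuth ≈ 038°).

49.5°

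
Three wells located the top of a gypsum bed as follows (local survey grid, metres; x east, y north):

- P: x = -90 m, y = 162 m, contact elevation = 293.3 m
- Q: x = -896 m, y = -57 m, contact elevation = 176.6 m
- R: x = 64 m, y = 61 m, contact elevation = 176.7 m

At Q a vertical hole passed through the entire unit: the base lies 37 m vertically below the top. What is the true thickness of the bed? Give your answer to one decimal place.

26.4 m

Two edge vectors: P→Q = (-806, -219, -116.7), P→R = (154, -101, -116.6).
Normal n = (P→Q) × (P→R) = (13748.7, -111951.4, 115132).
So ∂z/∂x = −n_x/n_z = −0.11942 and ∂z/∂y = −n_y/n_z = 0.97237.
|∇z| = √(a²+b²) = 0.97968, so dip δ = arctan(0.97968) = 44.41°.
True thickness = vertical thickness × cos δ = 37 × cos 44.41° = 26.4 m.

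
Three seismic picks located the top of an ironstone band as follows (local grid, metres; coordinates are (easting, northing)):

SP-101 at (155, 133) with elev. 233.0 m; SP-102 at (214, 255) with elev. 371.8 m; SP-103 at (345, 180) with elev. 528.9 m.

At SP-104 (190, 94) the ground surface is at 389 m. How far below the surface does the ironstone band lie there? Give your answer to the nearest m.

Let the plane be z = a·E + b·N + c.
SP-102−SP-101: 59a + 122b = 138.8;  SP-103−SP-101: 190a + 47b = 295.9.
Solving gives a = 1.44932, b = 0.43681.
Then c = 233 − a·155 − b·133 = −49.74.
At (190, 94): z_contact = 275.4 + 41.1 − 49.74 = 266.7 m.
Depth below ground = 389 − 266.7 = 122 m.

122 m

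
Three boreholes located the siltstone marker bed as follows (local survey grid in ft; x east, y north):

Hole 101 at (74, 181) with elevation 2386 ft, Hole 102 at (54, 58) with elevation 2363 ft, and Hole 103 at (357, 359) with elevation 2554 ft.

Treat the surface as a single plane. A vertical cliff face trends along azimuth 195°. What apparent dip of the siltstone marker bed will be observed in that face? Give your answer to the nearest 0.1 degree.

Let the plane be z = a·x + b·y + c.
Hole 102−Hole 101: −20a − 123b = −23;  Hole 103−Hole 101: 283a + 178b = 168.
Solving gives a = 0.53026, b = 0.10077.
Unit vector along 195° is (sin 195°, cos 195°) = (-0.2588, -0.9659).
Slope in that direction = a·(-0.2588) + b·(-0.9659) = −0.23458.
Apparent dip = arctan|0.23458| = 13.2° (true dip is 28.4°, so apparent ≤ true as expected).

13.2°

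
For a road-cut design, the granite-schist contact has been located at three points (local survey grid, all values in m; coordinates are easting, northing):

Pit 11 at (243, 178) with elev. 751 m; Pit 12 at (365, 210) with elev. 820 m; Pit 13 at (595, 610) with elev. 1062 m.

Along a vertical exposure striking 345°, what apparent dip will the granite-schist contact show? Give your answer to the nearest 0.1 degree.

11.0°

Let the plane be z = a·easting + b·northing + c.
Pit 12−Pit 11: 122a + 32b = 69;  Pit 13−Pit 11: 352a + 432b = 311.
Solving gives a = 0.47915, b = 0.32949.
Unit vector along 345° is (sin 345°, cos 345°) = (-0.2588, 0.9659).
Slope in that direction = a·(-0.2588) + b·(0.9659) = 0.19425.
Apparent dip = arctan|0.19425| = 11.0° (true dip is 30.2°, so apparent ≤ true as expected).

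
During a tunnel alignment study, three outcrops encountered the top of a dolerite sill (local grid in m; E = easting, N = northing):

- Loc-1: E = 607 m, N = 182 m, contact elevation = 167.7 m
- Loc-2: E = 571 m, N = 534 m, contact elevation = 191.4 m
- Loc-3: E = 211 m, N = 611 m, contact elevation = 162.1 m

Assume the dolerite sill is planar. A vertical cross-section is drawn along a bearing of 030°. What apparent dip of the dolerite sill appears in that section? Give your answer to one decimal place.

Two edge vectors: Loc-1→Loc-2 = (-36, 352, 23.7), Loc-1→Loc-3 = (-396, 429, -5.6).
Normal n = (Loc-1→Loc-2) × (Loc-1→Loc-3) = (-12138.5, -9586.8, 123948).
So ∂z/∂E = −n_x/n_z = 0.09793 and ∂z/∂N = −n_y/n_z = 0.07735.
Unit vector along 030° is (sin 30°, cos 30°) = (0.5000, 0.8660).
Slope in that direction = a·(0.5000) + b·(0.8660) = 0.11595.
Apparent dip = arctan|0.11595| = 6.6° (true dip is 7.1°, so apparent ≤ true as expected).

6.6°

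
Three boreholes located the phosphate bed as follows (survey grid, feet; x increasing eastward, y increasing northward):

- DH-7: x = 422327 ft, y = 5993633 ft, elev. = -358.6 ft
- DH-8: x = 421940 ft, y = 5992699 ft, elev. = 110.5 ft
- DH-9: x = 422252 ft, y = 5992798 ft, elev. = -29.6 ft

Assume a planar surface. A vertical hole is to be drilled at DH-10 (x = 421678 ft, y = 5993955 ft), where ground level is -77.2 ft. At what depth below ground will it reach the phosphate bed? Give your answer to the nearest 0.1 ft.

182.2 ft

Let the plane be z = a·x + b·y + c.
DH-8−DH-7: −387a − 934b = 469.1;  DH-9−DH-7: −75a − 835b = 329.
Solving gives a = −0.333521010, b = −0.364054999.
Then c = -358.6 − a·422327 − b·5993633 = 2322508.38.
At (421678, 5993955): z_contact = −140638.47 − 2182129.28 + 2322508.38 = -259.37 ft.
Depth below ground = -77.2 − (-259.37) = 182.2 ft.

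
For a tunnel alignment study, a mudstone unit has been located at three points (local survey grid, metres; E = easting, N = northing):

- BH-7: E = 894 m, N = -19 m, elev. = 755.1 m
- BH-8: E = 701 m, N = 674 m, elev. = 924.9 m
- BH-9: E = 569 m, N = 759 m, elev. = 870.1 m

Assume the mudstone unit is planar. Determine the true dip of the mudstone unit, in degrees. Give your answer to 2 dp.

Two edge vectors: BH-7→BH-8 = (-193, 693, 169.8), BH-7→BH-9 = (-325, 778, 115).
Normal n = (BH-7→BH-8) × (BH-7→BH-9) = (-52409.4, -32990, 75071).
So ∂z/∂E = −n_x/n_z = 0.69813 and ∂z/∂N = −n_y/n_z = 0.43945.
Gradient magnitude |∇z| = √(a² + b²) = √(0.48739 + 0.19312) = 0.82493.
True dip = arctan(0.82493) = 39.52°, dipping toward WSW (azimuth ≈ 238°).

39.52°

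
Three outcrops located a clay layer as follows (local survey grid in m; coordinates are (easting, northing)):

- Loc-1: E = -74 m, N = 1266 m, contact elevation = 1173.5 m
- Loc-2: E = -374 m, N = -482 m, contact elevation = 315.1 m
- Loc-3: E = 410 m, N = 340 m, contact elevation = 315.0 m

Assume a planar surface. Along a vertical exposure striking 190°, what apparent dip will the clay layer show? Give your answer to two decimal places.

25.67°

Two edge vectors: Loc-1→Loc-2 = (-300, -1748, -858.4), Loc-1→Loc-3 = (484, -926, -858.5).
Normal n = (Loc-1→Loc-2) × (Loc-1→Loc-3) = (705779.6, -673015.6, 1123832).
So ∂z/∂E = −n_x/n_z = −0.62801 and ∂z/∂N = −n_y/n_z = 0.59886.
Unit vector along 190° is (sin 190°, cos 190°) = (-0.1736, -0.9848).
Slope in that direction = a·(-0.1736) + b·(-0.9848) = −0.48071.
Apparent dip = arctan|0.48071| = 25.67° (true dip is 41.0°, so apparent ≤ true as expected).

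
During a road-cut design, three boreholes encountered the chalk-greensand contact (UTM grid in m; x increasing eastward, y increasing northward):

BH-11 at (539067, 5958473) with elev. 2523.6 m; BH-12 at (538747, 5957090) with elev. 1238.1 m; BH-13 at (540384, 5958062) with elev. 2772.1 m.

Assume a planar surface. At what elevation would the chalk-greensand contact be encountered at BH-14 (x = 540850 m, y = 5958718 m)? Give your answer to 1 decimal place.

Two edge vectors: BH-11→BH-12 = (-320, -1383, -1285.5), BH-11→BH-13 = (1317, -411, 248.5).
Normal n = (BH-11→BH-12) × (BH-11→BH-13) = (-872016, -1613483.5, 1952931).
So ∂z/∂x = −n_x/n_z = 0.446516544 and ∂z/∂y = −n_y/n_z = 0.826185615.
Intercept c from BH-11: 2523.6 − 240702.33 − 4922804.68 = −5160983.42.
At (540850, 5958718): z = 241498.5 + 4923007.1 − 5160983.42 = 3522.2 m.

3522.2 m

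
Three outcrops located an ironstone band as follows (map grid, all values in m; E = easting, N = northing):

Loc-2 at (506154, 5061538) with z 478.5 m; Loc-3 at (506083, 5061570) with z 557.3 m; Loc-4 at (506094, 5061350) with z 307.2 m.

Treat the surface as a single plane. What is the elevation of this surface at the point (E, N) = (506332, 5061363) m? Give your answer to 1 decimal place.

176.1 m

Two edge vectors: Loc-2→Loc-3 = (-71, 32, 78.8), Loc-2→Loc-4 = (-60, -188, -171.3).
Normal n = (Loc-2→Loc-3) × (Loc-2→Loc-4) = (9332.8, -16890.3, 15268).
So ∂z/∂E = −n_x/n_z = −0.611265392 and ∂z/∂N = −n_y/n_z = 1.106254912.
Intercept c from Loc-2: 478.5 + 309394.42 − 5599351.28 = −5289478.35.
At (506332, 5061363): z = −309503.2 + 5599157.7 − 5289478.35 = 176.1 m.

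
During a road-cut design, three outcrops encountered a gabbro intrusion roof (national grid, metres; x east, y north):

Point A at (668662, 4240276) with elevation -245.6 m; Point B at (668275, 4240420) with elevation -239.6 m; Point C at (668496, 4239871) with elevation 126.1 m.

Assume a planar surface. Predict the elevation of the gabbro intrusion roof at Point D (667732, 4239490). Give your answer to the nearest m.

Let the plane be z = a·x + b·y + c.
Point B−Point A: −387a + 144b = 6;  Point C−Point A: −166a − 405b = 371.7.
Solving gives a = −0.30976035, b = −0.79081428.
Then c = -245.6 − a·668662 − b·4240276 = 3560150.17.
At (667732, 4239490): z = −206836.9 − 3352649.2 + 3560150.17 = 664.1 m.

664 m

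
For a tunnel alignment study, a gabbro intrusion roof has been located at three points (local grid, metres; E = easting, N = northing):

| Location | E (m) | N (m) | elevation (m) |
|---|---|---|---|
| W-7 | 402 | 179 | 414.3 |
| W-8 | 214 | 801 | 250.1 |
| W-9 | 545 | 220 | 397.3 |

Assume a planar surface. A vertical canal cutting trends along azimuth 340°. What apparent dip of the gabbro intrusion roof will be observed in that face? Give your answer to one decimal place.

Two edge vectors: W-7→W-8 = (-188, 622, -164.2), W-7→W-9 = (143, 41, -17).
Normal n = (W-7→W-8) × (W-7→W-9) = (-3841.8, -26676.6, -96654).
So ∂z/∂E = −n_x/n_z = −0.03975 and ∂z/∂N = −n_y/n_z = −0.27600.
Unit vector along 340° is (sin 340°, cos 340°) = (-0.3420, 0.9397).
Slope in that direction = a·(-0.3420) + b·(0.9397) = −0.24576.
Apparent dip = arctan|0.24576| = 13.8° (true dip is 15.6°, so apparent ≤ true as expected).

13.8°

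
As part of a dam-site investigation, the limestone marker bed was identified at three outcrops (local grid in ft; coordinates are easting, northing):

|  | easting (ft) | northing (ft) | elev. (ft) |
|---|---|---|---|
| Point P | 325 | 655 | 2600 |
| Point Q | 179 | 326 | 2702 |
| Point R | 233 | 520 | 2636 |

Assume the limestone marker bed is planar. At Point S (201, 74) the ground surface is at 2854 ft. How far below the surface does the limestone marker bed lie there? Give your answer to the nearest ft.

Let the plane be z = a·easting + b·northing + c.
Point Q−Point P: −146a − 329b = 102;  Point R−Point P: −92a − 135b = 36.
Solving gives a = 0.18242, b = −0.39098.
Then c = 2600 − a·325 − b·655 = 2796.81.
At (201, 74): z_contact = 36.7 − 28.9 + 2796.81 = 2804.5 ft.
Depth below ground = 2854 − 2804.5 = 49 ft.

49 ft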